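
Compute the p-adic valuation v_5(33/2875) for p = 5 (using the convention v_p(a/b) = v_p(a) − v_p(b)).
v_5(33/2875) = -3

Factor powers of 5 from the numerator and denominator of the reduced fraction: 33 = 5^0 · 33 and 2875 = 5^3 · 23. Apply v_p(a/b) = v_p(a) − v_p(b): v_5(33/2875) = 0 − 3 = -3.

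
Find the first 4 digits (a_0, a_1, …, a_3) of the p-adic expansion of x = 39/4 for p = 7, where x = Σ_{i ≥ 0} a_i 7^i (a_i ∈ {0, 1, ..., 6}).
(a_0, …, a_3) = (1, 3, 5, 1)

v_7(39/4) = 0 (numerator and denominator both coprime to 7), so x ∈ ℤ_7^×. Compute digits iteratively via a_i = x_i mod 7, x_{i+1} = (x_i − a_i)/7, with x_0 = x:
  x_0 = 39/4;  a_0 = 1;  x_1 = (x_0 − 1)/7 = 5/4
  x_1 = 5/4;  a_1 = 3;  x_2 = (x_1 − 3)/7 = -1/4
  x_2 = -1/4;  a_2 = 5;  x_3 = (x_2 − 5)/7 = -3/4
  x_3 = -3/4;  a_3 = 1;  x_4 = (x_3 − 1)/7 = -1/4
Digits: (1, 3, 5, 1).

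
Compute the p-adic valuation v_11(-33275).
v_11(-33275) = 3

v_11(n) is the largest exponent k such that 11^k divides n. Factor out: -33275 = -11^3 · 25. (Sign doesn't affect v_p.) So v_11(-33275) = 3.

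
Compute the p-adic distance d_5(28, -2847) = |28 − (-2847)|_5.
d_5(28, -2847) = 1/125

Step 1 — x − y = 28 − (-2847) = 2875. Step 2 — v_5(2875) = 3 (factor: 2875 = (5^3 · 23); the sign does not affect v_p). Step 3 — |x − y|_5 = 5^{-3} = 1/125.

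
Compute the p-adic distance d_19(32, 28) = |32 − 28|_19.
d_19(32, 28) = 1

Step 1 — x − y = 32 − 28 = 4. Step 2 — v_19(4) = 0 (factor: 4 = (19^0 · 4); the sign does not affect v_p). Step 3 — |x − y|_19 = 19^{0} = 1.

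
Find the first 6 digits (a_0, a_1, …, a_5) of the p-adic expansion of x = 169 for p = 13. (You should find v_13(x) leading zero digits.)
(a_0, …, a_5) = (0, 0, 1, 0, 0, 0)

v_13(169) = 2, so a_0 = ... = a_1 = 0. Factor out: x = 13^2 · u with u = 1 a unit in ℤ_13. Expand u iteratively via a_{v+i} = u_i mod 13, u_{i+1} = (u_i − a_{v+i})/13:
  u_0 = 1;  a_2 = 1;  u_1 = (u_0 − 1)/13 = 0
  u_1 = 0;  a_3 = 0;  u_2 = (u_1 − 0)/13 = 0
  u_2 = 0;  a_4 = 0;  u_3 = (u_2 − 0)/13 = 0
  u_3 = 0;  a_5 = 0;  u_4 = (u_3 − 0)/13 = 0
Digits: (0, 0, 1, 0, 0, 0).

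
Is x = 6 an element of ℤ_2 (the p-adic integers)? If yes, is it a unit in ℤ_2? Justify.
x ∈ ℤ_2 but not a unit; v_2(x) = 1 > 0

ℤ_2 = {x ∈ ℚ_2 : v_2(x) ≥ 0} and ℤ_2^× = {x ∈ ℤ_2 : v_2(x) = 0}. Here v_2(6) = v_2(num) − v_2(den) = 1; compare against these criteria.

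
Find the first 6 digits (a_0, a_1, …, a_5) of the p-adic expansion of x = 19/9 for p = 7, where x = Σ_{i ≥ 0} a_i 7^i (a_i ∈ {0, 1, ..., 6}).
(a_0, …, a_5) = (6, 1, 6, 3, 1, 6)

v_7(19/9) = 0 (numerator and denominator both coprime to 7), so x ∈ ℤ_7^×. Compute digits iteratively via a_i = x_i mod 7, x_{i+1} = (x_i − a_i)/7, with x_0 = x:
  x_0 = 19/9;  a_0 = 6;  x_1 = (x_0 − 6)/7 = -5/9
  x_1 = -5/9;  a_1 = 1;  x_2 = (x_1 − 1)/7 = -2/9
  x_2 = -2/9;  a_2 = 6;  x_3 = (x_2 − 6)/7 = -8/9
  x_3 = -8/9;  a_3 = 3;  x_4 = (x_3 − 3)/7 = -5/9
  x_4 = -5/9;  a_4 = 1;  x_5 = (x_4 − 1)/7 = -2/9
  x_5 = -2/9;  a_5 = 6;  x_6 = (x_5 − 6)/7 = -8/9
Digits: (6, 1, 6, 3, 1, 6).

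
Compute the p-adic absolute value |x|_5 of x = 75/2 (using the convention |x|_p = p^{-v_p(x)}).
|75/2|_5 = 1/25

Step 1 — compute v_5(x) by factoring powers of 5 out of the numerator and denominator: v_5(75/2) = 2. Step 2 — apply |x|_p = p^{-v_p(x)} = 5^{-2} = 1/25.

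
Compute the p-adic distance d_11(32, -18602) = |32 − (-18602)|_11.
d_11(32, -18602) = 1/1331

Step 1 — x − y = 32 − (-18602) = 18634. Step 2 — v_11(18634) = 3 (factor: 18634 = (11^3 · 14); the sign does not affect v_p). Step 3 — |x − y|_11 = 11^{-3} = 1/1331.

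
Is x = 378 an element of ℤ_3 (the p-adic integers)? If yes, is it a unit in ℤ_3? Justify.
x ∈ ℤ_3 but not a unit; v_3(x) = 3 > 0

ℤ_3 = {x ∈ ℚ_3 : v_3(x) ≥ 0} and ℤ_3^× = {x ∈ ℤ_3 : v_3(x) = 0}. Here v_3(378) = v_3(num) − v_3(den) = 3; compare against these criteria.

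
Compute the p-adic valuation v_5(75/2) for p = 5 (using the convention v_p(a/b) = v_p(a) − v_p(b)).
v_5(75/2) = 2

Factor powers of 5 from the numerator and denominator of the reduced fraction: 75 = 5^2 · 3 and 2 = 5^0 · 2. Apply v_p(a/b) = v_p(a) − v_p(b): v_5(75/2) = 2 − 0 = 2.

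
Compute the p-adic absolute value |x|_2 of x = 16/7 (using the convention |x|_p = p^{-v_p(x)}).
|16/7|_2 = 1/16

Step 1 — compute v_2(x) by factoring powers of 2 out of the numerator and denominator: v_2(16/7) = 4. Step 2 — apply |x|_p = p^{-v_p(x)} = 2^{-4} = 1/16.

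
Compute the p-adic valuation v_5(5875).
v_5(5875) = 3

v_5(n) is the largest exponent k such that 5^k divides n. Factor out: 5875 = 5^3 · 47. (Sign doesn't affect v_p.) So v_5(5875) = 3.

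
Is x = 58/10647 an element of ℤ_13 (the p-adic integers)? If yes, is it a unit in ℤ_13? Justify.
x ∉ ℤ_13 (v_13(x) = -2 < 0)

ℤ_13 = {x ∈ ℚ_13 : v_13(x) ≥ 0} and ℤ_13^× = {x ∈ ℤ_13 : v_13(x) = 0}. Here v_13(58/10647) = v_13(num) − v_13(den) = -2; compare against these criteria.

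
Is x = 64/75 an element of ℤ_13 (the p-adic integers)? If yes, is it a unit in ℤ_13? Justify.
x ∈ ℤ_13^× (unit); v_13(x) = 0

ℤ_13 = {x ∈ ℚ_13 : v_13(x) ≥ 0} and ℤ_13^× = {x ∈ ℤ_13 : v_13(x) = 0}. Here v_13(64/75) = v_13(num) − v_13(den) = 0; compare against these criteria.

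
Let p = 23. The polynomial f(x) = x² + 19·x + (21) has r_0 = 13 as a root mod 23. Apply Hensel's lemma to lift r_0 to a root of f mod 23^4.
r_3 = 187187 (mod 279841)

Hensel: r_{i+1} = r_i − f(r_i)·(f′(r_i))^{-1} mod 23^{i+2}, f′(x) = 2x + 19. Iterate:
  r_0 = 13 (mod 23)
  r_1 = 450 (mod 529)
  r_2 = 4682 (mod 12167)
  r_3 = 187187 (mod 279841)
Final: r = 187187 satisfies f(r) ≡ 0 mod 23^4.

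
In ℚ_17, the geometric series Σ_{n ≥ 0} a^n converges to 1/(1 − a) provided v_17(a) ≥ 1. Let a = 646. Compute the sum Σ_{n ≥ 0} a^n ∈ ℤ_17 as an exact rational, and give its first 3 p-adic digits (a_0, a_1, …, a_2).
Σ a^n = 1/(1 − a) = -1/645;  first 3 digits = (1, 4, 1)

v_17(a) = 1 ≥ 1, so the series converges in ℤ_17 to 1/(1 − a) = 1/(1 − 646) = -1/645. Expand this rational in ℤ_17: compute digits iteratively via d_i = x_i mod 17, x_{i+1} = (x_i − d_i)/17. The first 3 digits are (1, 4, 1).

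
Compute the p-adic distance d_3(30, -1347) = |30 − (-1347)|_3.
d_3(30, -1347) = 1/81

Step 1 — x − y = 30 − (-1347) = 1377. Step 2 — v_3(1377) = 4 (factor: 1377 = (3^4 · 17); the sign does not affect v_p). Step 3 — |x − y|_3 = 3^{-4} = 1/81.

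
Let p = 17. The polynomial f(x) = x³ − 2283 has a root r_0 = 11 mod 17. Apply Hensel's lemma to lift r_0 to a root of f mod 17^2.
r_1 = 266 (mod 289)

Hensel: r_{i+1} = r_i − f(r_i)/f′(r_i) mod 17^{i+2}, where f′(x) = 3x². Iterate:
  r_0 = 11 (mod 17)
  r_1 = 266 (mod 289)
Final: r = 266 with f(r) ≡ 0 mod 17^2.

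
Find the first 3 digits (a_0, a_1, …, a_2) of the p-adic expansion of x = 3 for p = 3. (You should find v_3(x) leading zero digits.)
(a_0, …, a_2) = (0, 1, 0)

v_3(3) = 1, so a_0 = ... = a_0 = 0. Factor out: x = 3^1 · u with u = 1 a unit in ℤ_3. Expand u iteratively via a_{v+i} = u_i mod 3, u_{i+1} = (u_i − a_{v+i})/3:
  u_0 = 1;  a_1 = 1;  u_1 = (u_0 − 1)/3 = 0
  u_1 = 0;  a_2 = 0;  u_2 = (u_1 − 0)/3 = 0
Digits: (0, 1, 0).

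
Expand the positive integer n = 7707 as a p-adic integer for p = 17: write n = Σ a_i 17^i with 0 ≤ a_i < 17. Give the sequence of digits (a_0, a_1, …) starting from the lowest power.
(a_0, a_1, …) = (6, 11, 9, 1)

Repeated division by 17 gives the digits low-to-high: 7707 = 6 + 11·17^1 + 9·17^2 + 1·17^3. Digit sequence: (6, 11, 9, 1).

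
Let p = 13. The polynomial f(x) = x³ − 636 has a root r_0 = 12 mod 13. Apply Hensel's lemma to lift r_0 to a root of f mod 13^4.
r_3 = 19421 (mod 28561)

Hensel: r_{i+1} = r_i − f(r_i)/f′(r_i) mod 13^{i+2}, where f′(x) = 3x². Iterate:
  r_0 = 12 (mod 13)
  r_1 = 155 (mod 169)
  r_2 = 1845 (mod 2197)
  r_3 = 19421 (mod 28561)
Final: r = 19421 with f(r) ≡ 0 mod 13^4.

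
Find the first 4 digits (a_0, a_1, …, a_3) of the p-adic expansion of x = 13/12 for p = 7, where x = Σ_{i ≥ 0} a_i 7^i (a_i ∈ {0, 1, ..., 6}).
(a_0, …, a_3) = (4, 6, 2, 6)

v_7(13/12) = 0 (numerator and denominator both coprime to 7), so x ∈ ℤ_7^×. Compute digits iteratively via a_i = x_i mod 7, x_{i+1} = (x_i − a_i)/7, with x_0 = x:
  x_0 = 13/12;  a_0 = 4;  x_1 = (x_0 − 4)/7 = -5/12
  x_1 = -5/12;  a_1 = 6;  x_2 = (x_1 − 6)/7 = -11/12
  x_2 = -11/12;  a_2 = 2;  x_3 = (x_2 − 2)/7 = -5/12
  x_3 = -5/12;  a_3 = 6;  x_4 = (x_3 − 6)/7 = -11/12
Digits: (4, 6, 2, 6).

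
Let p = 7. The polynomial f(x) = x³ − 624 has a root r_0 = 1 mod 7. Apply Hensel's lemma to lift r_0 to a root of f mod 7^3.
r_2 = 225 (mod 343)

Hensel: r_{i+1} = r_i − f(r_i)/f′(r_i) mod 7^{i+2}, where f′(x) = 3x². Iterate:
  r_0 = 1 (mod 7)
  r_1 = 29 (mod 49)
  r_2 = 225 (mod 343)
Final: r = 225 with f(r) ≡ 0 mod 7^3.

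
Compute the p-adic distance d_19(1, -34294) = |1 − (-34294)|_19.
d_19(1, -34294) = 1/6859

Step 1 — x − y = 1 − (-34294) = 34295. Step 2 — v_19(34295) = 3 (factor: 34295 = (19^3 · 5); the sign does not affect v_p). Step 3 — |x − y|_19 = 19^{-3} = 1/6859.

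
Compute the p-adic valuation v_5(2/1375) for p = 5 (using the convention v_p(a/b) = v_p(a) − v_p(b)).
v_5(2/1375) = -3

Factor powers of 5 from the numerator and denominator of the reduced fraction: 2 = 5^0 · 2 and 1375 = 5^3 · 11. Apply v_p(a/b) = v_p(a) − v_p(b): v_5(2/1375) = 0 − 3 = -3.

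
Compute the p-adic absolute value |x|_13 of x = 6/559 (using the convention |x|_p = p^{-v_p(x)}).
|6/559|_13 = 13

Step 1 — compute v_13(x) by factoring powers of 13 out of the numerator and denominator: v_13(6/559) = -1. Step 2 — apply |x|_p = p^{-v_p(x)} = 13^{1} = 13.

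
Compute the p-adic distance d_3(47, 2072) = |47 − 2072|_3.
d_3(47, 2072) = 1/81

Step 1 — x − y = 47 − 2072 = -2025. Step 2 — v_3(-2025) = 4 (factor: -2025 = −(3^4 · 25); the sign does not affect v_p). Step 3 — |x − y|_3 = 3^{-4} = 1/81.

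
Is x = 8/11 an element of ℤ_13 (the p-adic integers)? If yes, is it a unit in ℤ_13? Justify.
x ∈ ℤ_13^× (unit); v_13(x) = 0

ℤ_13 = {x ∈ ℚ_13 : v_13(x) ≥ 0} and ℤ_13^× = {x ∈ ℤ_13 : v_13(x) = 0}. Here v_13(8/11) = v_13(num) − v_13(den) = 0; compare against these criteria.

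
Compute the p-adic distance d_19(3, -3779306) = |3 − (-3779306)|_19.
d_19(3, -3779306) = 1/130321

Step 1 — x − y = 3 − (-3779306) = 3779309. Step 2 — v_19(3779309) = 4 (factor: 3779309 = (19^4 · 29); the sign does not affect v_p). Step 3 — |x − y|_19 = 19^{-4} = 1/130321.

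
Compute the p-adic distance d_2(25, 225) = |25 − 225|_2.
d_2(25, 225) = 1/8

Step 1 — x − y = 25 − 225 = -200. Step 2 — v_2(-200) = 3 (factor: -200 = −(2^3 · 25); the sign does not affect v_p). Step 3 — |x − y|_2 = 2^{-3} = 1/8.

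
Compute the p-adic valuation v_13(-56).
v_13(-56) = 0

v_13(n) is the largest exponent k such that 13^k divides n. Factor out: -56 = -13^0 · 56. (Sign doesn't affect v_p.) So v_13(-56) = 0.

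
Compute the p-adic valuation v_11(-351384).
v_11(-351384) = 4

v_11(n) is the largest exponent k such that 11^k divides n. Factor out: -351384 = -11^4 · 24. (Sign doesn't affect v_p.) So v_11(-351384) = 4.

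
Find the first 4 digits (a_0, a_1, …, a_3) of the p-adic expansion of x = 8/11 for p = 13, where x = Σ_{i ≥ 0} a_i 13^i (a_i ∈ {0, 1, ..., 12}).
(a_0, …, a_3) = (9, 10, 11, 5)

v_13(8/11) = 0 (numerator and denominator both coprime to 13), so x ∈ ℤ_13^×. Compute digits iteratively via a_i = x_i mod 13, x_{i+1} = (x_i − a_i)/13, with x_0 = x:
  x_0 = 8/11;  a_0 = 9;  x_1 = (x_0 − 9)/13 = -7/11
  x_1 = -7/11;  a_1 = 10;  x_2 = (x_1 − 10)/13 = -9/11
  x_2 = -9/11;  a_2 = 11;  x_3 = (x_2 − 11)/13 = -10/11
  x_3 = -10/11;  a_3 = 5;  x_4 = (x_3 − 5)/13 = -5/11
Digits: (9, 10, 11, 5).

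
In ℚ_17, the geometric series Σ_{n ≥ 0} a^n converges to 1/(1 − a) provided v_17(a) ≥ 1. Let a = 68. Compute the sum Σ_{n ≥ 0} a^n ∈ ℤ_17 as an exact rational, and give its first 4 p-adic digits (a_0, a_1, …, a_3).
Σ a^n = 1/(1 − a) = -1/67;  first 4 digits = (1, 4, 16, 13)

v_17(a) = 1 ≥ 1, so the series converges in ℤ_17 to 1/(1 − a) = 1/(1 − 68) = -1/67. Expand this rational in ℤ_17: compute digits iteratively via d_i = x_i mod 17, x_{i+1} = (x_i − d_i)/17. The first 4 digits are (1, 4, 16, 13).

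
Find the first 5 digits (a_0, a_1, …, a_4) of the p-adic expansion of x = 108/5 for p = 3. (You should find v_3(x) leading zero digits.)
(a_0, …, a_4) = (0, 0, 0, 2, 2)

v_3(108/5) = 3, so a_0 = ... = a_2 = 0. Factor out: x = 3^3 · u with u = 4/5 a unit in ℤ_3. Expand u iteratively via a_{v+i} = u_i mod 3, u_{i+1} = (u_i − a_{v+i})/3:
  u_0 = 4/5;  a_3 = 2;  u_1 = (u_0 − 2)/3 = -2/5
  u_1 = -2/5;  a_4 = 2;  u_2 = (u_1 − 2)/3 = -4/5
Digits: (0, 0, 0, 2, 2).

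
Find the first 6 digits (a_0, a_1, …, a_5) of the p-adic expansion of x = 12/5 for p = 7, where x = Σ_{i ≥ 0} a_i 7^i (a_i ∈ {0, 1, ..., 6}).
(a_0, …, a_5) = (1, 3, 1, 4, 5, 2)

v_7(12/5) = 0 (numerator and denominator both coprime to 7), so x ∈ ℤ_7^×. Compute digits iteratively via a_i = x_i mod 7, x_{i+1} = (x_i − a_i)/7, with x_0 = x:
  x_0 = 12/5;  a_0 = 1;  x_1 = (x_0 − 1)/7 = 1/5
  x_1 = 1/5;  a_1 = 3;  x_2 = (x_1 − 3)/7 = -2/5
  x_2 = -2/5;  a_2 = 1;  x_3 = (x_2 − 1)/7 = -1/5
  x_3 = -1/5;  a_3 = 4;  x_4 = (x_3 − 4)/7 = -3/5
  x_4 = -3/5;  a_4 = 5;  x_5 = (x_4 − 5)/7 = -4/5
  x_5 = -4/5;  a_5 = 2;  x_6 = (x_5 − 2)/7 = -2/5
Digits: (1, 3, 1, 4, 5, 2).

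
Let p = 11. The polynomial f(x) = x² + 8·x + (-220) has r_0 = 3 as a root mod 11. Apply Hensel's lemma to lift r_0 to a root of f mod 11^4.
r_3 = 267 (mod 14641)

Hensel: r_{i+1} = r_i − f(r_i)·(f′(r_i))^{-1} mod 11^{i+2}, f′(x) = 2x + 8. Iterate:
  r_0 = 3 (mod 11)
  r_1 = 25 (mod 121)
  r_2 = 267 (mod 1331)
  r_3 = 267 (mod 14641)
Final: r = 267 satisfies f(r) ≡ 0 mod 11^4.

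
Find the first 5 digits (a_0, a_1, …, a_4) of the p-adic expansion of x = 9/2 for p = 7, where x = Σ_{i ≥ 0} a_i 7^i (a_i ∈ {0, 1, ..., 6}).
(a_0, …, a_4) = (1, 4, 3, 3, 3)

v_7(9/2) = 0 (numerator and denominator both coprime to 7), so x ∈ ℤ_7^×. Compute digits iteratively via a_i = x_i mod 7, x_{i+1} = (x_i − a_i)/7, with x_0 = x:
  x_0 = 9/2;  a_0 = 1;  x_1 = (x_0 − 1)/7 = 1/2
  x_1 = 1/2;  a_1 = 4;  x_2 = (x_1 − 4)/7 = -1/2
  x_2 = -1/2;  a_2 = 3;  x_3 = (x_2 − 3)/7 = -1/2
  x_3 = -1/2;  a_3 = 3;  x_4 = (x_3 − 3)/7 = -1/2
  x_4 = -1/2;  a_4 = 3;  x_5 = (x_4 − 3)/7 = -1/2
Digits: (1, 4, 3, 3, 3).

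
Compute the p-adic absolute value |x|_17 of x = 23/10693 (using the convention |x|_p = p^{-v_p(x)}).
|23/10693|_17 = 289

Step 1 — compute v_17(x) by factoring powers of 17 out of the numerator and denominator: v_17(23/10693) = -2. Step 2 — apply |x|_p = p^{-v_p(x)} = 17^{2} = 289.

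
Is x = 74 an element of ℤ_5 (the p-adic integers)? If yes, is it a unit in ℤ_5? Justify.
x ∈ ℤ_5^× (unit); v_5(x) = 0

ℤ_5 = {x ∈ ℚ_5 : v_5(x) ≥ 0} and ℤ_5^× = {x ∈ ℤ_5 : v_5(x) = 0}. Here v_5(74) = v_5(num) − v_5(den) = 0; compare against these criteria.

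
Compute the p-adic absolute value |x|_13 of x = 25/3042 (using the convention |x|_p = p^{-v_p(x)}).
|25/3042|_13 = 169

Step 1 — compute v_13(x) by factoring powers of 13 out of the numerator and denominator: v_13(25/3042) = -2. Step 2 — apply |x|_p = p^{-v_p(x)} = 13^{2} = 169.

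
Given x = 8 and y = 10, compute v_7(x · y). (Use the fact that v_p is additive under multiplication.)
v_7(80) = 0

v_p(x) = 0 (factor: 8 = 7^0 · 8); v_p(y) = 0 (factor: 10 = 7^0 · 10). Additivity: v_p(xy) = v_p(x) + v_p(y) = 0 + 0 = 0. (Direct check: xy = 80 = 7^0 · (80).)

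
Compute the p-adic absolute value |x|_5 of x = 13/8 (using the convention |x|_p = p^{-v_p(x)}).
|13/8|_5 = 1

Step 1 — compute v_5(x) by factoring powers of 5 out of the numerator and denominator: v_5(13/8) = 0. Step 2 — apply |x|_p = p^{-v_p(x)} = 5^{0} = 1.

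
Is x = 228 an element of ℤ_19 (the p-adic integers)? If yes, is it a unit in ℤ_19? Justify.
x ∈ ℤ_19 but not a unit; v_19(x) = 1 > 0

ℤ_19 = {x ∈ ℚ_19 : v_19(x) ≥ 0} and ℤ_19^× = {x ∈ ℤ_19 : v_19(x) = 0}. Here v_19(228) = v_19(num) − v_19(den) = 1; compare against these criteria.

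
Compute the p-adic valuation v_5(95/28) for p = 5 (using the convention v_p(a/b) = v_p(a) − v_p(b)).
v_5(95/28) = 1

Factor powers of 5 from the numerator and denominator of the reduced fraction: 95 = 5^1 · 19 and 28 = 5^0 · 28. Apply v_p(a/b) = v_p(a) − v_p(b): v_5(95/28) = 1 − 0 = 1.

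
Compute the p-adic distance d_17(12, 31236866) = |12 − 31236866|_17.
d_17(12, 31236866) = 1/1419857

Step 1 — x − y = 12 − 31236866 = -31236854. Step 2 — v_17(-31236854) = 5 (factor: -31236854 = −(17^5 · 22); the sign does not affect v_p). Step 3 — |x − y|_17 = 17^{-5} = 1/1419857.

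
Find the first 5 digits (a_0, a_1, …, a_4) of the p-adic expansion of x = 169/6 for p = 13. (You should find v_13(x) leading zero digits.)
(a_0, …, a_4) = (0, 0, 11, 10, 10)

v_13(169/6) = 2, so a_0 = ... = a_1 = 0. Factor out: x = 13^2 · u with u = 1/6 a unit in ℤ_13. Expand u iteratively via a_{v+i} = u_i mod 13, u_{i+1} = (u_i − a_{v+i})/13:
  u_0 = 1/6;  a_2 = 11;  u_1 = (u_0 − 11)/13 = -5/6
  u_1 = -5/6;  a_3 = 10;  u_2 = (u_1 − 10)/13 = -5/6
  u_2 = -5/6;  a_4 = 10;  u_3 = (u_2 − 10)/13 = -5/6
Digits: (0, 0, 11, 10, 10).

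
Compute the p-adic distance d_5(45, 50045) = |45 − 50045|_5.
d_5(45, 50045) = 1/3125

Step 1 — x − y = 45 − 50045 = -50000. Step 2 — v_5(-50000) = 5 (factor: -50000 = −(5^5 · 16); the sign does not affect v_p). Step 3 — |x − y|_5 = 5^{-5} = 1/3125.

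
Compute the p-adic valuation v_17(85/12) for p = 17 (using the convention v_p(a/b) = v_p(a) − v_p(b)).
v_17(85/12) = 1

Factor powers of 17 from the numerator and denominator of the reduced fraction: 85 = 17^1 · 5 and 12 = 17^0 · 12. Apply v_p(a/b) = v_p(a) − v_p(b): v_17(85/12) = 1 − 0 = 1.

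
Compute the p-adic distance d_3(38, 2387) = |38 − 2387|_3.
d_3(38, 2387) = 1/81

Step 1 — x − y = 38 − 2387 = -2349. Step 2 — v_3(-2349) = 4 (factor: -2349 = −(3^4 · 29); the sign does not affect v_p). Step 3 — |x − y|_3 = 3^{-4} = 1/81.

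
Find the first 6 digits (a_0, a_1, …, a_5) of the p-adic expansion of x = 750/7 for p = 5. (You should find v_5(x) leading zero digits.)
(a_0, …, a_5) = (0, 0, 0, 3, 1, 4)

v_5(750/7) = 3, so a_0 = ... = a_2 = 0. Factor out: x = 5^3 · u with u = 6/7 a unit in ℤ_5. Expand u iteratively via a_{v+i} = u_i mod 5, u_{i+1} = (u_i − a_{v+i})/5:
  u_0 = 6/7;  a_3 = 3;  u_1 = (u_0 − 3)/5 = -3/7
  u_1 = -3/7;  a_4 = 1;  u_2 = (u_1 − 1)/5 = -2/7
  u_2 = -2/7;  a_5 = 4;  u_3 = (u_2 − 4)/5 = -6/7
Digits: (0, 0, 0, 3, 1, 4).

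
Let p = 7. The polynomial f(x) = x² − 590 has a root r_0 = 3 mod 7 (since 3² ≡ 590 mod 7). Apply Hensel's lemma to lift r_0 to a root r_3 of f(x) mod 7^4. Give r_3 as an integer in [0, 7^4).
r_3 = 1235 (mod 2401)

Hensel's recurrence: r_{i+1} = r_i − f(r_i)·(f′(r_i))^{-1} mod 7^{i+2}, with f′(x) = 2x. Iterate:
  r_0 = 3 (mod 7)
  r_1 = 10 (mod 49)
  r_2 = 206 (mod 343)
  r_3 = 1235 (mod 2401)
Final: r_3 = 1235, and one checks f(r_3) ≡ 0 mod 7^4.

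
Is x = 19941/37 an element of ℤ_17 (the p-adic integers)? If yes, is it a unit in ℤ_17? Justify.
x ∈ ℤ_17 but not a unit; v_17(x) = 2 > 0

ℤ_17 = {x ∈ ℚ_17 : v_17(x) ≥ 0} and ℤ_17^× = {x ∈ ℤ_17 : v_17(x) = 0}. Here v_17(19941/37) = v_17(num) − v_17(den) = 2; compare against these criteria.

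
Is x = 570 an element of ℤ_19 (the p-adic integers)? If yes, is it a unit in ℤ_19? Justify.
x ∈ ℤ_19 but not a unit; v_19(x) = 1 > 0

ℤ_19 = {x ∈ ℚ_19 : v_19(x) ≥ 0} and ℤ_19^× = {x ∈ ℤ_19 : v_19(x) = 0}. Here v_19(570) = v_19(num) − v_19(den) = 1; compare against these criteria.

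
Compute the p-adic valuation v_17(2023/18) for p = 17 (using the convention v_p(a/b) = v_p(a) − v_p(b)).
v_17(2023/18) = 2

Factor powers of 17 from the numerator and denominator of the reduced fraction: 2023 = 17^2 · 7 and 18 = 17^0 · 18. Apply v_p(a/b) = v_p(a) − v_p(b): v_17(2023/18) = 2 − 0 = 2.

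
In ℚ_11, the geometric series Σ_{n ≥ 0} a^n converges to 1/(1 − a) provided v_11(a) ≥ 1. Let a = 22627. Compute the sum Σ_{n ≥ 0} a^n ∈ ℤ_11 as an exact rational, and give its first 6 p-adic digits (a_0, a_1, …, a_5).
Σ a^n = 1/(1 − a) = -1/22626;  first 6 digits = (1, 0, 0, 6, 1, 0)

v_11(a) = 3 ≥ 1, so the series converges in ℤ_11 to 1/(1 − a) = 1/(1 − 22627) = -1/22626. Expand this rational in ℤ_11: compute digits iteratively via d_i = x_i mod 11, x_{i+1} = (x_i − d_i)/11. The first 6 digits are (1, 0, 0, 6, 1, 0).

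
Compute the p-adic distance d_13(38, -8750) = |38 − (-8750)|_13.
d_13(38, -8750) = 1/2197

Step 1 — x − y = 38 − (-8750) = 8788. Step 2 — v_13(8788) = 3 (factor: 8788 = (13^3 · 4); the sign does not affect v_p). Step 3 — |x − y|_13 = 13^{-3} = 1/2197.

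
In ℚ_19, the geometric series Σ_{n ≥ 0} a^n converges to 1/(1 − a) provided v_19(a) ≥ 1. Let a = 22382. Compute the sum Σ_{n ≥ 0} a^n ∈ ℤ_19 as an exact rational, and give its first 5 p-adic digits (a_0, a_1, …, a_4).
Σ a^n = 1/(1 − a) = -1/22381;  first 5 digits = (1, 0, 5, 3, 6)

v_19(a) = 2 ≥ 1, so the series converges in ℤ_19 to 1/(1 − a) = 1/(1 − 22382) = -1/22381. Expand this rational in ℤ_19: compute digits iteratively via d_i = x_i mod 19, x_{i+1} = (x_i − d_i)/19. The first 5 digits are (1, 0, 5, 3, 6).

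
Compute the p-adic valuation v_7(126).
v_7(126) = 1

v_7(n) is the largest exponent k such that 7^k divides n. Factor out: 126 = 7^1 · 18. (Sign doesn't affect v_p.) So v_7(126) = 1.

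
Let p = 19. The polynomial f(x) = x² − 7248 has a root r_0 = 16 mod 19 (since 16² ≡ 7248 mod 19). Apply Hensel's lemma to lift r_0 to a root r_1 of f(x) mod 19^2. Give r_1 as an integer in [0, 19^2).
r_1 = 54 (mod 361)

Hensel's recurrence: r_{i+1} = r_i − f(r_i)·(f′(r_i))^{-1} mod 19^{i+2}, with f′(x) = 2x. Iterate:
  r_0 = 16 (mod 19)
  r_1 = 54 (mod 361)
Final: r_1 = 54, and one checks f(r_1) ≡ 0 mod 19^2.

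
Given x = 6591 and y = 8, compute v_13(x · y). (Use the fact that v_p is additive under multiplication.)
v_13(52728) = 3

v_p(x) = 3 (factor: 6591 = 13^3 · 3); v_p(y) = 0 (factor: 8 = 13^0 · 8). Additivity: v_p(xy) = v_p(x) + v_p(y) = 3 + 0 = 3. (Direct check: xy = 52728 = 13^3 · (24).)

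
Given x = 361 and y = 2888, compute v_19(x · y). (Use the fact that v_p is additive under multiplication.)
v_19(1042568) = 4

v_p(x) = 2 (factor: 361 = 19^2 · 1); v_p(y) = 2 (factor: 2888 = 19^2 · 8). Additivity: v_p(xy) = v_p(x) + v_p(y) = 2 + 2 = 4. (Direct check: xy = 1042568 = 19^4 · (8).)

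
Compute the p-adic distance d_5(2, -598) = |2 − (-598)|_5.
d_5(2, -598) = 1/25

Step 1 — x − y = 2 − (-598) = 600. Step 2 — v_5(600) = 2 (factor: 600 = (5^2 · 24); the sign does not affect v_p). Step 3 — |x − y|_5 = 5^{-2} = 1/25.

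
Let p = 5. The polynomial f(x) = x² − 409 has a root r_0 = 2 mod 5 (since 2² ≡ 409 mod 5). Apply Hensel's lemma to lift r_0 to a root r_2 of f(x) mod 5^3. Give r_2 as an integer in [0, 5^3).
r_2 = 97 (mod 125)

Hensel's recurrence: r_{i+1} = r_i − f(r_i)·(f′(r_i))^{-1} mod 5^{i+2}, with f′(x) = 2x. Iterate:
  r_0 = 2 (mod 5)
  r_1 = 22 (mod 25)
  r_2 = 97 (mod 125)
Final: r_2 = 97, and one checks f(r_2) ≡ 0 mod 5^3.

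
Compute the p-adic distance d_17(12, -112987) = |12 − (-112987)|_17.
d_17(12, -112987) = 1/4913

Step 1 — x − y = 12 − (-112987) = 112999. Step 2 — v_17(112999) = 3 (factor: 112999 = (17^3 · 23); the sign does not affect v_p). Step 3 — |x − y|_17 = 17^{-3} = 1/4913.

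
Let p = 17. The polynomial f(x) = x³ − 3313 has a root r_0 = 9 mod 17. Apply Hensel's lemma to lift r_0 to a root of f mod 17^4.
r_3 = 29946 (mod 83521)

Hensel: r_{i+1} = r_i − f(r_i)/f′(r_i) mod 17^{i+2}, where f′(x) = 3x². Iterate:
  r_0 = 9 (mod 17)
  r_1 = 179 (mod 289)
  r_2 = 468 (mod 4913)
  r_3 = 29946 (mod 83521)
Final: r = 29946 with f(r) ≡ 0 mod 17^4.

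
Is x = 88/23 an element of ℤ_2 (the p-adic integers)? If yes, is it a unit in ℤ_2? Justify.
x ∈ ℤ_2 but not a unit; v_2(x) = 3 > 0

ℤ_2 = {x ∈ ℚ_2 : v_2(x) ≥ 0} and ℤ_2^× = {x ∈ ℤ_2 : v_2(x) = 0}. Here v_2(88/23) = v_2(num) − v_2(den) = 3; compare against these criteria.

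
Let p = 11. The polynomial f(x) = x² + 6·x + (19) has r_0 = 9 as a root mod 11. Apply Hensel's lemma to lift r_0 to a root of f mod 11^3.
r_2 = 1142 (mod 1331)

Hensel: r_{i+1} = r_i − f(r_i)·(f′(r_i))^{-1} mod 11^{i+2}, f′(x) = 2x + 6. Iterate:
  r_0 = 9 (mod 11)
  r_1 = 53 (mod 121)
  r_2 = 1142 (mod 1331)
Final: r = 1142 satisfies f(r) ≡ 0 mod 11^3.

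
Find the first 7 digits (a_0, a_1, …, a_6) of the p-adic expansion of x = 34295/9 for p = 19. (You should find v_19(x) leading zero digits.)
(a_0, …, a_6) = (0, 0, 0, 9, 8, 8, 8)

v_19(34295/9) = 3, so a_0 = ... = a_2 = 0. Factor out: x = 19^3 · u with u = 5/9 a unit in ℤ_19. Expand u iteratively via a_{v+i} = u_i mod 19, u_{i+1} = (u_i − a_{v+i})/19:
  u_0 = 5/9;  a_3 = 9;  u_1 = (u_0 − 9)/19 = -4/9
  u_1 = -4/9;  a_4 = 8;  u_2 = (u_1 − 8)/19 = -4/9
  u_2 = -4/9;  a_5 = 8;  u_3 = (u_2 − 8)/19 = -4/9
  u_3 = -4/9;  a_6 = 8;  u_4 = (u_3 − 8)/19 = -4/9
Digits: (0, 0, 0, 9, 8, 8, 8).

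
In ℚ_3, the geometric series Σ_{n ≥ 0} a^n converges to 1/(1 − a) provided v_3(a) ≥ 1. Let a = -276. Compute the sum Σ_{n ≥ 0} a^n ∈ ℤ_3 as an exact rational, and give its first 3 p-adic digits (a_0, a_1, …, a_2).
Σ a^n = 1/(1 − a) = 1/277;  first 3 digits = (1, 1, 0)

v_3(a) = 1 ≥ 1, so the series converges in ℤ_3 to 1/(1 − a) = 1/(1 − (-276)) = 1/277. Expand this rational in ℤ_3: compute digits iteratively via d_i = x_i mod 3, x_{i+1} = (x_i − d_i)/3. The first 3 digits are (1, 1, 0).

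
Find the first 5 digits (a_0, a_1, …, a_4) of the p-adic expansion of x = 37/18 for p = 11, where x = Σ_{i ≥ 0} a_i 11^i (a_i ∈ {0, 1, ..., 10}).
(a_0, …, a_4) = (10, 6, 0, 3, 4)

v_11(37/18) = 0 (numerator and denominator both coprime to 11), so x ∈ ℤ_11^×. Compute digits iteratively via a_i = x_i mod 11, x_{i+1} = (x_i − a_i)/11, with x_0 = x:
  x_0 = 37/18;  a_0 = 10;  x_1 = (x_0 − 10)/11 = -13/18
  x_1 = -13/18;  a_1 = 6;  x_2 = (x_1 − 6)/11 = -11/18
  x_2 = -11/18;  a_2 = 0;  x_3 = (x_2 − 0)/11 = -1/18
  x_3 = -1/18;  a_3 = 3;  x_4 = (x_3 − 3)/11 = -5/18
  x_4 = -5/18;  a_4 = 4;  x_5 = (x_4 − 4)/11 = -7/18
Digits: (10, 6, 0, 3, 4).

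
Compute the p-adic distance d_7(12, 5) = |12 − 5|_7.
d_7(12, 5) = 1/7

Step 1 — x − y = 12 − 5 = 7. Step 2 — v_7(7) = 1 (factor: 7 = (7^1 · 1); the sign does not affect v_p). Step 3 — |x − y|_7 = 7^{-1} = 1/7.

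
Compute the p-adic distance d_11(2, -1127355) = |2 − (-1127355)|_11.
d_11(2, -1127355) = 1/161051

Step 1 — x − y = 2 − (-1127355) = 1127357. Step 2 — v_11(1127357) = 5 (factor: 1127357 = (11^5 · 7); the sign does not affect v_p). Step 3 — |x − y|_11 = 11^{-5} = 1/161051.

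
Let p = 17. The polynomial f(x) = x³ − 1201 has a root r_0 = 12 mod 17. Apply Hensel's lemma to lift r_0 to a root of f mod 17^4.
r_3 = 49397 (mod 83521)

Hensel: r_{i+1} = r_i − f(r_i)/f′(r_i) mod 17^{i+2}, where f′(x) = 3x². Iterate:
  r_0 = 12 (mod 17)
  r_1 = 267 (mod 289)
  r_2 = 267 (mod 4913)
  r_3 = 49397 (mod 83521)
Final: r = 49397 with f(r) ≡ 0 mod 17^4.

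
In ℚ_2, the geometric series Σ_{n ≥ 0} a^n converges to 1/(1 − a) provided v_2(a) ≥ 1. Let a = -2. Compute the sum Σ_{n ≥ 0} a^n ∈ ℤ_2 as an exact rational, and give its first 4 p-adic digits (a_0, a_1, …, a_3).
Σ a^n = 1/(1 − a) = 1/3;  first 4 digits = (1, 1, 0, 1)

v_2(a) = 1 ≥ 1, so the series converges in ℤ_2 to 1/(1 − a) = 1/(1 − (-2)) = 1/3. Expand this rational in ℤ_2: compute digits iteratively via d_i = x_i mod 2, x_{i+1} = (x_i − d_i)/2. The first 4 digits are (1, 1, 0, 1).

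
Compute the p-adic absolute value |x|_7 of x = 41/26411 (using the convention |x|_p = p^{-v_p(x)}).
|41/26411|_7 = 2401

Step 1 — compute v_7(x) by factoring powers of 7 out of the numerator and denominator: v_7(41/26411) = -4. Step 2 — apply |x|_p = p^{-v_p(x)} = 7^{4} = 2401.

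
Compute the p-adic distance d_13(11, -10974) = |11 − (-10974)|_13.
d_13(11, -10974) = 1/2197

Step 1 — x − y = 11 − (-10974) = 10985. Step 2 — v_13(10985) = 3 (factor: 10985 = (13^3 · 5); the sign does not affect v_p). Step 3 — |x − y|_13 = 13^{-3} = 1/2197.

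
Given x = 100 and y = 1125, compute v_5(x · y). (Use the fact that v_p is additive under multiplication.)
v_5(112500) = 5

v_p(x) = 2 (factor: 100 = 5^2 · 4); v_p(y) = 3 (factor: 1125 = 5^3 · 9). Additivity: v_p(xy) = v_p(x) + v_p(y) = 2 + 3 = 5. (Direct check: xy = 112500 = 5^5 · (36).)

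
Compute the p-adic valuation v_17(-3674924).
v_17(-3674924) = 4

v_17(n) is the largest exponent k such that 17^k divides n. Factor out: -3674924 = -17^4 · 44. (Sign doesn't affect v_p.) So v_17(-3674924) = 4.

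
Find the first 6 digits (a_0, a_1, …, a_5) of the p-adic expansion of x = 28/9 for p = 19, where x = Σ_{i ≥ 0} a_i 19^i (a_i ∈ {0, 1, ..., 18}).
(a_0, …, a_5) = (1, 17, 16, 16, 16, 16)

v_19(28/9) = 0 (numerator and denominator both coprime to 19), so x ∈ ℤ_19^×. Compute digits iteratively via a_i = x_i mod 19, x_{i+1} = (x_i − a_i)/19, with x_0 = x:
  x_0 = 28/9;  a_0 = 1;  x_1 = (x_0 − 1)/19 = 1/9
  x_1 = 1/9;  a_1 = 17;  x_2 = (x_1 − 17)/19 = -8/9
  x_2 = -8/9;  a_2 = 16;  x_3 = (x_2 − 16)/19 = -8/9
  x_3 = -8/9;  a_3 = 16;  x_4 = (x_3 − 16)/19 = -8/9
  x_4 = -8/9;  a_4 = 16;  x_5 = (x_4 − 16)/19 = -8/9
  x_5 = -8/9;  a_5 = 16;  x_6 = (x_5 − 16)/19 = -8/9
Digits: (1, 17, 16, 16, 16, 16).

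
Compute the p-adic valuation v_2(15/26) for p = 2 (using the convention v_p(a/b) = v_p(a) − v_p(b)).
v_2(15/26) = -1

Factor powers of 2 from the numerator and denominator of the reduced fraction: 15 = 2^0 · 15 and 26 = 2^1 · 13. Apply v_p(a/b) = v_p(a) − v_p(b): v_2(15/26) = 0 − 1 = -1.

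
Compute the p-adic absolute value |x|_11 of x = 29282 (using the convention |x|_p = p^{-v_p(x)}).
|29282|_11 = 1/14641

Step 1 — compute v_11(x) by factoring powers of 11 out of the numerator and denominator: v_11(29282) = 4. Step 2 — apply |x|_p = p^{-v_p(x)} = 11^{-4} = 1/14641.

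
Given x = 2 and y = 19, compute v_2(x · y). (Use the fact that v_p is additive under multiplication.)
v_2(38) = 1

v_p(x) = 1 (factor: 2 = 2^1 · 1); v_p(y) = 0 (factor: 19 = 2^0 · 19). Additivity: v_p(xy) = v_p(x) + v_p(y) = 1 + 0 = 1. (Direct check: xy = 38 = 2^1 · (19).)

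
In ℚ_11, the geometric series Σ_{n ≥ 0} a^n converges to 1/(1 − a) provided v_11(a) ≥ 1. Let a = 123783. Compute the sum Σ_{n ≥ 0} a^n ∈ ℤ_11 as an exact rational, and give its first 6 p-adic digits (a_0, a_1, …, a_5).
Σ a^n = 1/(1 − a) = -1/123782;  first 6 digits = (1, 0, 0, 5, 8, 0)

v_11(a) = 3 ≥ 1, so the series converges in ℤ_11 to 1/(1 − a) = 1/(1 − 123783) = -1/123782. Expand this rational in ℤ_11: compute digits iteratively via d_i = x_i mod 11, x_{i+1} = (x_i − d_i)/11. The first 6 digits are (1, 0, 0, 5, 8, 0).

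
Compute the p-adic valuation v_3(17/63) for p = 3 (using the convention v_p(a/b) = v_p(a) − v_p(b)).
v_3(17/63) = -2

Factor powers of 3 from the numerator and denominator of the reduced fraction: 17 = 3^0 · 17 and 63 = 3^2 · 7. Apply v_p(a/b) = v_p(a) − v_p(b): v_3(17/63) = 0 − 2 = -2.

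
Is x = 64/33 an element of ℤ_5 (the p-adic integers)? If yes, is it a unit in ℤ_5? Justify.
x ∈ ℤ_5^× (unit); v_5(x) = 0

ℤ_5 = {x ∈ ℚ_5 : v_5(x) ≥ 0} and ℤ_5^× = {x ∈ ℤ_5 : v_5(x) = 0}. Here v_5(64/33) = v_5(num) − v_5(den) = 0; compare against these criteria.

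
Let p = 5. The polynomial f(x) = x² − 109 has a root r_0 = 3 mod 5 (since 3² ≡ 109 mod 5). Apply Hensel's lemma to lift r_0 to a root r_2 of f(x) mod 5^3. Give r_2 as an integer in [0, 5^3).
r_2 = 103 (mod 125)

Hensel's recurrence: r_{i+1} = r_i − f(r_i)·(f′(r_i))^{-1} mod 5^{i+2}, with f′(x) = 2x. Iterate:
  r_0 = 3 (mod 5)
  r_1 = 3 (mod 25)
  r_2 = 103 (mod 125)
Final: r_2 = 103, and one checks f(r_2) ≡ 0 mod 5^3.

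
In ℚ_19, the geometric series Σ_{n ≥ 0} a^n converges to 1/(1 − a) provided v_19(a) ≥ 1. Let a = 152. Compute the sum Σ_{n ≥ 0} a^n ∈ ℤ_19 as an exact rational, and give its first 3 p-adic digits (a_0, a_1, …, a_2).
Σ a^n = 1/(1 − a) = -1/151;  first 3 digits = (1, 8, 7)

v_19(a) = 1 ≥ 1, so the series converges in ℤ_19 to 1/(1 − a) = 1/(1 − 152) = -1/151. Expand this rational in ℤ_19: compute digits iteratively via d_i = x_i mod 19, x_{i+1} = (x_i − d_i)/19. The first 3 digits are (1, 8, 7).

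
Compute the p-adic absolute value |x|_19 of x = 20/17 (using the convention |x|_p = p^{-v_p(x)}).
|20/17|_19 = 1

Step 1 — compute v_19(x) by factoring powers of 19 out of the numerator and denominator: v_19(20/17) = 0. Step 2 — apply |x|_p = p^{-v_p(x)} = 19^{0} = 1.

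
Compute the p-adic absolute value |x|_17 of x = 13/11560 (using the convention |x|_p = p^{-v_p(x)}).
|13/11560|_17 = 289

Step 1 — compute v_17(x) by factoring powers of 17 out of the numerator and denominator: v_17(13/11560) = -2. Step 2 — apply |x|_p = p^{-v_p(x)} = 17^{2} = 289.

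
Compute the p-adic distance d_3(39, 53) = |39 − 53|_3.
d_3(39, 53) = 1

Step 1 — x − y = 39 − 53 = -14. Step 2 — v_3(-14) = 0 (factor: -14 = −(3^0 · 14); the sign does not affect v_p). Step 3 — |x − y|_3 = 3^{0} = 1.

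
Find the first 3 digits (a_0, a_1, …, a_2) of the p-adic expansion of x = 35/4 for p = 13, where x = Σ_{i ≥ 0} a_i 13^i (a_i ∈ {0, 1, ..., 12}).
(a_0, …, a_2) = (12, 3, 3)

v_13(35/4) = 0 (numerator and denominator both coprime to 13), so x ∈ ℤ_13^×. Compute digits iteratively via a_i = x_i mod 13, x_{i+1} = (x_i − a_i)/13, with x_0 = x:
  x_0 = 35/4;  a_0 = 12;  x_1 = (x_0 − 12)/13 = -1/4
  x_1 = -1/4;  a_1 = 3;  x_2 = (x_1 − 3)/13 = -1/4
  x_2 = -1/4;  a_2 = 3;  x_3 = (x_2 − 3)/13 = -1/4
Digits: (12, 3, 3).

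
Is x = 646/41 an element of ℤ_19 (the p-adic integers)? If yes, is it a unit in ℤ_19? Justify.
x ∈ ℤ_19 but not a unit; v_19(x) = 1 > 0

ℤ_19 = {x ∈ ℚ_19 : v_19(x) ≥ 0} and ℤ_19^× = {x ∈ ℤ_19 : v_19(x) = 0}. Here v_19(646/41) = v_19(num) − v_19(den) = 1; compare against these criteria.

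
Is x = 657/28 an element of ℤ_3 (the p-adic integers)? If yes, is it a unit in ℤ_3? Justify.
x ∈ ℤ_3 but not a unit; v_3(x) = 2 > 0

ℤ_3 = {x ∈ ℚ_3 : v_3(x) ≥ 0} and ℤ_3^× = {x ∈ ℤ_3 : v_3(x) = 0}. Here v_3(657/28) = v_3(num) − v_3(den) = 2; compare against these criteria.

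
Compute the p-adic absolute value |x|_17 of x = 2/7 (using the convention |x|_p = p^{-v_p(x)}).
|2/7|_17 = 1

Step 1 — compute v_17(x) by factoring powers of 17 out of the numerator and denominator: v_17(2/7) = 0. Step 2 — apply |x|_p = p^{-v_p(x)} = 17^{0} = 1.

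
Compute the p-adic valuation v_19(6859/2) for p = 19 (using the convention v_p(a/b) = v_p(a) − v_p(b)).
v_19(6859/2) = 3

Factor powers of 19 from the numerator and denominator of the reduced fraction: 6859 = 19^3 · 1 and 2 = 19^0 · 2. Apply v_p(a/b) = v_p(a) − v_p(b): v_19(6859/2) = 3 − 0 = 3.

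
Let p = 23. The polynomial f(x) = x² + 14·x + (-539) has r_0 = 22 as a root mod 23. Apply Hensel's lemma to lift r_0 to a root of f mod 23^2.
r_1 = 45 (mod 529)

Hensel: r_{i+1} = r_i − f(r_i)·(f′(r_i))^{-1} mod 23^{i+2}, f′(x) = 2x + 14. Iterate:
  r_0 = 22 (mod 23)
  r_1 = 45 (mod 529)
Final: r = 45 satisfies f(r) ≡ 0 mod 23^2.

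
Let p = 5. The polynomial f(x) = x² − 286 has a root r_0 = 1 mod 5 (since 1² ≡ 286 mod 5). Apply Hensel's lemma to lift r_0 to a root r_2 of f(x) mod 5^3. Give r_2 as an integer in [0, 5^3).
r_2 = 6 (mod 125)

Hensel's recurrence: r_{i+1} = r_i − f(r_i)·(f′(r_i))^{-1} mod 5^{i+2}, with f′(x) = 2x. Iterate:
  r_0 = 1 (mod 5)
  r_1 = 6 (mod 25)
  r_2 = 6 (mod 125)
Final: r_2 = 6, and one checks f(r_2) ≡ 0 mod 5^3.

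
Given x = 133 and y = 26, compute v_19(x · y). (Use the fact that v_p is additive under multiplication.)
v_19(3458) = 1

v_p(x) = 1 (factor: 133 = 19^1 · 7); v_p(y) = 0 (factor: 26 = 19^0 · 26). Additivity: v_p(xy) = v_p(x) + v_p(y) = 1 + 0 = 1. (Direct check: xy = 3458 = 19^1 · (182).)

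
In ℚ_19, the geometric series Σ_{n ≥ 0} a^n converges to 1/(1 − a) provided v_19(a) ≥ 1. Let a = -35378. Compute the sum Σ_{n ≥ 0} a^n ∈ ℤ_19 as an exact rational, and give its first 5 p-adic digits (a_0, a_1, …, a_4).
Σ a^n = 1/(1 − a) = 1/35379;  first 5 digits = (1, 0, 16, 13, 8)

v_19(a) = 2 ≥ 1, so the series converges in ℤ_19 to 1/(1 − a) = 1/(1 − (-35378)) = 1/35379. Expand this rational in ℤ_19: compute digits iteratively via d_i = x_i mod 19, x_{i+1} = (x_i − d_i)/19. The first 5 digits are (1, 0, 16, 13, 8).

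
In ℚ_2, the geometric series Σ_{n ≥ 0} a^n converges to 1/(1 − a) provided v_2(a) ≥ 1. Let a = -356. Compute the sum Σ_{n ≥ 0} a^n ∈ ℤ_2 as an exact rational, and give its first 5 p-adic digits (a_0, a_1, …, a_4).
Σ a^n = 1/(1 − a) = 1/357;  first 5 digits = (1, 0, 1, 1, 0)

v_2(a) = 2 ≥ 1, so the series converges in ℤ_2 to 1/(1 − a) = 1/(1 − (-356)) = 1/357. Expand this rational in ℤ_2: compute digits iteratively via d_i = x_i mod 2, x_{i+1} = (x_i − d_i)/2. The first 5 digits are (1, 0, 1, 1, 0).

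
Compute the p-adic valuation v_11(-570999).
v_11(-570999) = 4

v_11(n) is the largest exponent k such that 11^k divides n. Factor out: -570999 = -11^4 · 39. (Sign doesn't affect v_p.) So v_11(-570999) = 4.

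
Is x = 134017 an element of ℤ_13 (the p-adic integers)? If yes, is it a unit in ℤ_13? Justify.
x ∈ ℤ_13 but not a unit; v_13(x) = 3 > 0

ℤ_13 = {x ∈ ℚ_13 : v_13(x) ≥ 0} and ℤ_13^× = {x ∈ ℤ_13 : v_13(x) = 0}. Here v_13(134017) = v_13(num) − v_13(den) = 3; compare against these criteria.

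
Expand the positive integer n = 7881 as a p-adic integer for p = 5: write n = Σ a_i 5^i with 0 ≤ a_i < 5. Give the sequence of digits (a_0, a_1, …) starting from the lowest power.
(a_0, a_1, …) = (1, 1, 0, 3, 2, 2)

Repeated division by 5 gives the digits low-to-high: 7881 = 1 + 1·5^1 + 3·5^3 + 2·5^4 + 2·5^5. Digit sequence: (1, 1, 0, 3, 2, 2).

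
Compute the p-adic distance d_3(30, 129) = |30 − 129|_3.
d_3(30, 129) = 1/9

Step 1 — x − y = 30 − 129 = -99. Step 2 — v_3(-99) = 2 (factor: -99 = −(3^2 · 11); the sign does not affect v_p). Step 3 — |x − y|_3 = 3^{-2} = 1/9.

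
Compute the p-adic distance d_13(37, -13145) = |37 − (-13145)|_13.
d_13(37, -13145) = 1/2197

Step 1 — x − y = 37 − (-13145) = 13182. Step 2 — v_13(13182) = 3 (factor: 13182 = (13^3 · 6); the sign does not affect v_p). Step 3 — |x − y|_13 = 13^{-3} = 1/2197.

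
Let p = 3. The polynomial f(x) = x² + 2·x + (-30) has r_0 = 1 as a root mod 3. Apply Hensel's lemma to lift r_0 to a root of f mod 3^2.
r_1 = 1 (mod 9)

Hensel: r_{i+1} = r_i − f(r_i)·(f′(r_i))^{-1} mod 3^{i+2}, f′(x) = 2x + 2. Iterate:
  r_0 = 1 (mod 3)
  r_1 = 1 (mod 9)
Final: r = 1 satisfies f(r) ≡ 0 mod 3^2.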